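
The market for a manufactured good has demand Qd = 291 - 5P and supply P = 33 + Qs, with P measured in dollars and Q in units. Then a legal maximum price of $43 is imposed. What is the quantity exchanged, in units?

10

Rearranging supply gives Qs = P - 33. Setting quantity demanded equal to quantity supplied, 291 - 5P = P - 33, gives P* = 54 and Q* = 21.
The ceiling of 43 is below the equilibrium price 54, so it binds.
At P = 43: Qd = 291 - 5·43 = 76 and Qs = 43 - 33 = 10.
The quantity actually transacted is the short side, supply: 10.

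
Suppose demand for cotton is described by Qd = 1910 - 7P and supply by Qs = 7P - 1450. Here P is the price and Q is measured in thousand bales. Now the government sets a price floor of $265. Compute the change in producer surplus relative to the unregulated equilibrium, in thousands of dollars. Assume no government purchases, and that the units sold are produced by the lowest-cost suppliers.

In a free market, 1910 - 7P = 7P - 1450 gives the equilibrium P* = 240, Q* = 230.
Since 265 > 240, the floor is binding.
At P = 265: Qd = 1910 - 7·265 = 55 and Qs = 7·265 - 1450 = 405.
Producer surplus without the control is ½ · (240 - 1450/7) · 230 = 26450/7.
With the floor, 55 units are sold at 265. The supply price at Q = 55 is 215, so PS = ½ · [(265 - 1450/7) + (265 - 215)] · 55 = 41525/14.
Change in producer surplus = 41525/14 - 26450/7 = -812.5.

-812.5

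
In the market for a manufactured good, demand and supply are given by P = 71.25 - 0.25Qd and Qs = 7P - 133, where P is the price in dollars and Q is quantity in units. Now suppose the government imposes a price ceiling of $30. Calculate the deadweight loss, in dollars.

616

Rearranging demand gives Qd = 285 - 4P. Equilibrium: 285 - 4P = 7P - 133, so 418 = 11P and P* = 38, Q* = 133.
Since 30 < 38, the ceiling is binding.
At P = 30: Qd = 285 - 4·30 = 165 and Qs = 7·30 - 133 = 77.
Quantity traded falls to 77. At Q = 77 the demand price is (285 - 77)/4 = 52 and the supply price is (133 + 77)/7 = 30.
Deadweight loss = ½ · (52 - 30) · (133 - 77) = ½ · 22 · 56 = 616.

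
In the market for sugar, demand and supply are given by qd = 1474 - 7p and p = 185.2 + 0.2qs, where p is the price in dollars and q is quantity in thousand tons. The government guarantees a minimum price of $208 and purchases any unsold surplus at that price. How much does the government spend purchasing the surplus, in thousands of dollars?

19968

Rearranging supply gives qs = 5p - 926. Setting quantity demanded equal to quantity supplied, 1474 - 7p = 5p - 926, gives p* = 200 and q* = 74.
The floor of 208 is above the equilibrium price 200, so it binds.
At p = 208: qd = 1474 - 7·208 = 18 and qs = 5·208 - 926 = 114.
Surplus = qs - qd = 96.
Government expenditure = surplus × support price = 96 × 208 = 19968.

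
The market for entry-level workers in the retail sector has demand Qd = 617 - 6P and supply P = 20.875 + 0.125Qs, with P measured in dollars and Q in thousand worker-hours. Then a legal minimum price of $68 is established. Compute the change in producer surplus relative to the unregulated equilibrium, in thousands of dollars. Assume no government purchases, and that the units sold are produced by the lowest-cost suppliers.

Rearranging supply gives Qs = 8P - 167. In a free market, 617 - 6P = 8P - 167 gives the equilibrium P* = 56, Q* = 281.
Since 68 > 56, the floor is binding.
At P = 68: Qd = 617 - 6·68 = 209 and Qs = 8·68 - 167 = 377.
Producer surplus without the control is ½ · (56 - 20.875) · 281 = 4935.0625.
With the floor, 209 units are sold at 68. The supply price at Q = 209 is 47, so PS = ½ · [(68 - 20.875) + (68 - 47)] · 209 = 7119.0625.
Change in producer surplus = 7119.0625 - 4935.0625 = 2184.

2184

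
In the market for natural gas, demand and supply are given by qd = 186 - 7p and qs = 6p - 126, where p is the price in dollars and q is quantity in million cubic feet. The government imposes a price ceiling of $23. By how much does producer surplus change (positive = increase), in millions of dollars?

Setting quantity demanded equal to quantity supplied, 186 - 7p = 6p - 126, gives p* = 24 and q* = 18.
Because the ceiling (23) lies below the market-clearing price, it is binding.
At p = 23: qd = 186 - 7·23 = 25 and qs = 6·23 - 126 = 12.
Producer surplus without the control is ½ · (24 - 21) · 18 = 27.
With the ceiling, producers sell 12 units at 23, so PS = ½ · (23 - 21) · 12 = 12.
Change in producer surplus = 12 - 27 = -15.

-15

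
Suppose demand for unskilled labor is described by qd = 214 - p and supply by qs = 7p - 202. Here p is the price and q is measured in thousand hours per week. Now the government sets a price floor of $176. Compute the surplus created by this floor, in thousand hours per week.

In a free market, 214 - p = 7p - 202 gives the equilibrium p* = 52, q* = 162.
Since 176 > 52, the floor is binding.
At p = 176: qd = 214 - 176 = 38 and qs = 7·176 - 202 = 1030.
Surplus = qs - qd = 1030 - 38 = 992.

992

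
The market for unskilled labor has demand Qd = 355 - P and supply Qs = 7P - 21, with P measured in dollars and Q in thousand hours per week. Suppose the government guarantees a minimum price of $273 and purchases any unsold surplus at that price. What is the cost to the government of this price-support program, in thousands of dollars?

In a free market, 355 - P = 7P - 21 gives the equilibrium P* = 47, Q* = 308.
Since 273 > 47, the floor is binding.
At P = 273: Qd = 355 - 273 = 82 and Qs = 7·273 - 21 = 1890.
Surplus = Qs - Qd = 1808.
Government expenditure = surplus × support price = 1808 × 273 = 493584.

493584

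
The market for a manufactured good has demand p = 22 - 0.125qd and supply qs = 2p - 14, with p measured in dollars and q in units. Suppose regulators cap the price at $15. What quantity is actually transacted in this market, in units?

16

Rearranging demand gives qd = 176 - 8p. Setting quantity demanded equal to quantity supplied, 176 - 8p = 2p - 14, gives p* = 19 and q* = 24.
Since 15 < 19, the ceiling is binding.
At p = 15: qd = 176 - 8·15 = 56 and qs = 2·15 - 14 = 16.
The quantity actually transacted is the short side, supply: 16.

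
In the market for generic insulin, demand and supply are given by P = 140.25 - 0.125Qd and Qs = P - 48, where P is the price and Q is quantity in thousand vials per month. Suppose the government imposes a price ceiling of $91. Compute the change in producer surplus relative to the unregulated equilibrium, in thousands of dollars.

-2437.5

Rearranging demand gives Qd = 1122 - 8P. In a free market, 1122 - 8P = P - 48 gives the equilibrium P* = 130, Q* = 82.
The ceiling of 91 is below the equilibrium price 130, so it binds.
At P = 91: Qd = 1122 - 8·91 = 394 and Qs = 91 - 48 = 43.
Producer surplus without the control is ½ · (130 - 48) · 82 = 3362.
With the ceiling, producers sell 43 units at 91, so PS = ½ · (91 - 48) · 43 = 924.5.
Change in producer surplus = 924.5 - 3362 = -2437.5.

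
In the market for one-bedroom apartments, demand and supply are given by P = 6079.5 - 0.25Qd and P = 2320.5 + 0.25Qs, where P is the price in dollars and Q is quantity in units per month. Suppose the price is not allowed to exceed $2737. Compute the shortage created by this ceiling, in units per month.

11704

Rearranging demand gives Qd = 24318 - 4P; rearranging supply gives Qs = 4P - 9282. Setting quantity demanded equal to quantity supplied, 24318 - 4P = 4P - 9282, gives P* = 4200 and Q* = 7518.
Because the ceiling (2737) lies below the market-clearing price, it is binding.
At P = 2737: Qd = 24318 - 4·2737 = 13370 and Qs = 4·2737 - 9282 = 1666.
Shortage = Qd - Qs = 13370 - 1666 = 11704.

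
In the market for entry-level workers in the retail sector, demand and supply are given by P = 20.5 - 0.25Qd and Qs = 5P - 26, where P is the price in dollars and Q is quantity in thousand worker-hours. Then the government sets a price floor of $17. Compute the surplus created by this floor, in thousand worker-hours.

Rearranging demand gives Qd = 82 - 4P. Without the control the market clears where 82 - 4P = 5P - 26, i.e. P* = 12 and Q* = 34.
Since 17 > 12, the floor is binding.
At P = 17: Qd = 82 - 4·17 = 14 and Qs = 5·17 - 26 = 59.
Surplus = Qs - Qd = 59 - 14 = 45.

45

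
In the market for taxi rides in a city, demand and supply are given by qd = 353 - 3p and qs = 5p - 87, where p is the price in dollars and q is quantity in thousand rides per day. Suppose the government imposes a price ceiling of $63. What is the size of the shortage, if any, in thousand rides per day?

Equilibrium: 353 - 3p = 5p - 87, so 440 = 8p and p* = 55, q* = 188.
Since 63 is above p* = 55, the ceiling does not bind and the free-market outcome prevails.
Since the control does not bind, there is no shortage.

0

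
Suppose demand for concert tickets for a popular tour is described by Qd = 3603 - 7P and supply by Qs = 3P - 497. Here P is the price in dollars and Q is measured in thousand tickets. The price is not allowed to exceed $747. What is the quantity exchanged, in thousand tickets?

Without the control the market clears where 3603 - 7P = 3P - 497, i.e. P* = 410 and Q* = 733.
The ceiling of 747 is above the equilibrium price 410, so it is not binding; the market clears at P* = 410, Q* = 733.

733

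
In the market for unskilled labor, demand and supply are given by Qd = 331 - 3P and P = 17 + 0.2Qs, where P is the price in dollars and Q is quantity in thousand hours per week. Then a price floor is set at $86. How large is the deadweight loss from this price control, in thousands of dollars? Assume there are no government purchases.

2774.4

Rearranging supply gives Qs = 5P - 85. Setting quantity demanded equal to quantity supplied, 331 - 3P = 5P - 85, gives P* = 52 and Q* = 175.
The floor of 86 is above the equilibrium price 52, so it binds.
At P = 86: Qd = 331 - 3·86 = 73 and Qs = 5·86 - 85 = 345.
Quantity traded falls to 73. At Q = 73 the demand price is (331 - 73)/3 = 86 and the supply price is (85 + 73)/5 = 31.6.
Deadweight loss = ½ · (86 - 31.6) · (175 - 73) = ½ · 54.4 · 102 = 2774.4.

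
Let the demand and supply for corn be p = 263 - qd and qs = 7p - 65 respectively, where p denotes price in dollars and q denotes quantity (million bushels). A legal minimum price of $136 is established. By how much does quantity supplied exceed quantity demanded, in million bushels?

Rearranging demand gives qd = 263 - p. Setting quantity demanded equal to quantity supplied, 263 - p = 7p - 65, gives p* = 41 and q* = 222.
The floor of 136 is above the equilibrium price 41, so it binds.
At p = 136: qd = 263 - 136 = 127 and qs = 7·136 - 65 = 887.
Surplus = qs - qd = 887 - 127 = 760.

760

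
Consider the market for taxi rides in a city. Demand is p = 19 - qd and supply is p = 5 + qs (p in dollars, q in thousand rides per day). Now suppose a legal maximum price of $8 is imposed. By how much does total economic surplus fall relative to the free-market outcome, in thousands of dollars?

16

Rearranging demand gives qd = 19 - p; rearranging supply gives qs = p - 5. Setting quantity demanded equal to quantity supplied, 19 - p = p - 5, gives p* = 12 and q* = 7.
Because the ceiling (8) lies below the market-clearing price, it is binding.
At p = 8: qd = 19 - 8 = 11 and qs = 8 - 5 = 3.
Quantity traded falls to 3. At q = 3 the demand price is 19 - 3 = 16 and the supply price is 5 + 3 = 8.
Deadweight loss = ½ · (16 - 8) · (7 - 3) = ½ · 8 · 4 = 16.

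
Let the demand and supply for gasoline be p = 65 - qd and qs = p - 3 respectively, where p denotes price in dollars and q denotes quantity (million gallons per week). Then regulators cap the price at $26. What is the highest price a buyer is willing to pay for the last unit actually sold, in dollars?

Rearranging demand gives qd = 65 - p. Setting quantity demanded equal to quantity supplied, 65 - p = p - 3, gives p* = 34 and q* = 31.
The ceiling of 26 is below the equilibrium price 34, so it binds.
At p = 26: qd = 65 - 26 = 39 and qs = 26 - 3 = 23.
Only 23 units reach the market. On the demand curve, the marginal buyer's willingness to pay at q = 23 is (65 - 23) = 42.

42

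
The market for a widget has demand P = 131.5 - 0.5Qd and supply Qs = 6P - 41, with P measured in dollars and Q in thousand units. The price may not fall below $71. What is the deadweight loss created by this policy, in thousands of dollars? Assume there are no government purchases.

Rearranging demand gives Qd = 263 - 2P. In a free market, 263 - 2P = 6P - 41 gives the equilibrium P* = 38, Q* = 187.
The floor of 71 is above the equilibrium price 38, so it binds.
At P = 71: Qd = 263 - 2·71 = 121 and Qs = 6·71 - 41 = 385.
Quantity traded falls to 121. At Q = 121 the demand price is (263 - 121)/2 = 71 and the supply price is (41 + 121)/6 = 27.
Deadweight loss = ½ · (71 - 27) · (187 - 121) = ½ · 44 · 66 = 1452.

1452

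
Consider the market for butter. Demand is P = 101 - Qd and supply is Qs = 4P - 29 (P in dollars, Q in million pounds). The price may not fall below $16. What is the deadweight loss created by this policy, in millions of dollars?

0

Rearranging demand gives Qd = 101 - P. In a free market, 101 - P = 4P - 29 gives the equilibrium P* = 26, Q* = 75.
The floor of 16 is below the equilibrium price 26, so it is not binding; the market clears at P* = 26, Q* = 75.
Since the control does not bind, no trades are prevented and deadweight loss is zero.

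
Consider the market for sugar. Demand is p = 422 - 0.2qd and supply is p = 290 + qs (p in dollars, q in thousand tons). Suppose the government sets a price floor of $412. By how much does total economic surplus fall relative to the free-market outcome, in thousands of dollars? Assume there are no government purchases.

2160

Rearranging demand gives qd = 2110 - 5p; rearranging supply gives qs = p - 290. Equilibrium: 2110 - 5p = p - 290, so 2400 = 6p and p* = 400, q* = 110.
Since 412 > 400, the floor is binding.
At p = 412: qd = 2110 - 5·412 = 50 and qs = 412 - 290 = 122.
Quantity traded falls to 50. At q = 50 the demand price is (2110 - 50)/5 = 412 and the supply price is 290 + 50 = 340.
Deadweight loss = ½ · (412 - 340) · (110 - 50) = ½ · 72 · 60 = 2160.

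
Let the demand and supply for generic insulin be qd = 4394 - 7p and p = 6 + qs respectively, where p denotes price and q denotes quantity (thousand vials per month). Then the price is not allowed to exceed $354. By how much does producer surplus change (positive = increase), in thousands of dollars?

-87416

Rearranging supply gives qs = p - 6. Setting quantity demanded equal to quantity supplied, 4394 - 7p = p - 6, gives p* = 550 and q* = 544.
Because the ceiling (354) lies below the market-clearing price, it is binding.
At p = 354: qd = 4394 - 7·354 = 1916 and qs = 354 - 6 = 348.
Producer surplus without the control is ½ · (550 - 6) · 544 = 147968.
With the ceiling, producers sell 348 units at 354, so PS = ½ · (354 - 6) · 348 = 60552.
Change in producer surplus = 60552 - 147968 = -87416.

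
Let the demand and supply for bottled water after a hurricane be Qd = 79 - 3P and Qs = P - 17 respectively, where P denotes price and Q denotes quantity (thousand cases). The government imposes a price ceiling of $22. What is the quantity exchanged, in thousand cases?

5

Setting quantity demanded equal to quantity supplied, 79 - 3P = P - 17, gives P* = 24 and Q* = 7.
Because the ceiling (22) lies below the market-clearing price, it is binding.
At P = 22: Qd = 79 - 3·22 = 13 and Qs = 22 - 17 = 5.
The quantity actually transacted is the short side, supply: 5.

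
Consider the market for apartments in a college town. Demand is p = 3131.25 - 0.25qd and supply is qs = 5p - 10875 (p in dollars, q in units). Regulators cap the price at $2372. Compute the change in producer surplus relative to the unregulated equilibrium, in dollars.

-354540

Rearranging demand gives qd = 12525 - 4p. Setting quantity demanded equal to quantity supplied, 12525 - 4p = 5p - 10875, gives p* = 2600 and q* = 2125.
Since 2372 < 2600, the ceiling is binding.
At p = 2372: qd = 12525 - 4·2372 = 3037 and qs = 5·2372 - 10875 = 985.
Producer surplus without the control is ½ · (2600 - 2175) · 2125 = 451562.5.
With the ceiling, producers sell 985 units at 2372, so PS = ½ · (2372 - 2175) · 985 = 97022.5.
Change in producer surplus = 97022.5 - 451562.5 = -354540.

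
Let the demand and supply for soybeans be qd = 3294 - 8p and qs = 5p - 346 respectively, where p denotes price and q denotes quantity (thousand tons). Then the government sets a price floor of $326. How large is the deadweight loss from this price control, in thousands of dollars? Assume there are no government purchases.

In a free market, 3294 - 8p = 5p - 346 gives the equilibrium p* = 280, q* = 1054.
Because the floor (326) lies above the market-clearing price, it is binding.
At p = 326: qd = 3294 - 8·326 = 686 and qs = 5·326 - 346 = 1284.
Quantity traded falls to 686. At q = 686 the demand price is (3294 - 686)/8 = 326 and the supply price is (346 + 686)/5 = 206.4.
Deadweight loss = ½ · (326 - 206.4) · (1054 - 686) = ½ · 119.6 · 368 = 22006.4.

22006.4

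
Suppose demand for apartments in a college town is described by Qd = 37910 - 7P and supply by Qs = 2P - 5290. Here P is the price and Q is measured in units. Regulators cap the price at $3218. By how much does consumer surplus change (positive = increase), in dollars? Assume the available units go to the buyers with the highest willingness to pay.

1097908

Equilibrium: 37910 - 7P = 2P - 5290, so 43200 = 9P and P* = 4800, Q* = 4310.
Since 3218 < 4800, the ceiling is binding.
At P = 3218: Qd = 37910 - 7·3218 = 15384 and Qs = 2·3218 - 5290 = 1146.
Consumer surplus without the control is ½ · (37910/7 - 4800) · 4310 = 9288050/7.
With the ceiling, 1146 units are sold at 3218 (assume they go to the highest-value buyers). The demand price at Q = 1146 is 5252, so CS = ½ · [(37910/7 - 3218) + (5252 - 3218)] · 1146 = 16973406/7.
Change in consumer surplus = 16973406/7 - 9288050/7 = 1097908.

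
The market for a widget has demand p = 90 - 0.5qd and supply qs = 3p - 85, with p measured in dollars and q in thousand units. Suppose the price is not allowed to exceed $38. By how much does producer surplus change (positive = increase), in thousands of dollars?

-772.5

Rearranging demand gives qd = 180 - 2p. Without the control the market clears where 180 - 2p = 3p - 85, i.e. p* = 53 and q* = 74.
Since 38 < 53, the ceiling is binding.
At p = 38: qd = 180 - 2·38 = 104 and qs = 3·38 - 85 = 29.
Producer surplus without the control is ½ · (53 - 85/3) · 74 = 2738/3.
With the ceiling, producers sell 29 units at 38, so PS = ½ · (38 - 85/3) · 29 = 841/6.
Change in producer surplus = 841/6 - 2738/3 = -772.5.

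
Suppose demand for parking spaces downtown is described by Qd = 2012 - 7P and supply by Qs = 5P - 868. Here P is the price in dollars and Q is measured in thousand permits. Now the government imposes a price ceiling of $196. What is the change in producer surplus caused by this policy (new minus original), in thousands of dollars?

-9768

Equilibrium: 2012 - 7P = 5P - 868, so 2880 = 12P and P* = 240, Q* = 332.
Since 196 < 240, the ceiling is binding.
At P = 196: Qd = 2012 - 7·196 = 640 and Qs = 5·196 - 868 = 112.
Producer surplus without the control is ½ · (240 - 173.6) · 332 = 11022.4.
With the ceiling, producers sell 112 units at 196, so PS = ½ · (196 - 173.6) · 112 = 1254.4.
Change in producer surplus = 1254.4 - 11022.4 = -9768.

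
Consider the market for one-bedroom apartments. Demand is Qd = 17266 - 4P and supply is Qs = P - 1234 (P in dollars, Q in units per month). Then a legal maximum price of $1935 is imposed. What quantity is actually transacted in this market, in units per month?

In a free market, 17266 - 4P = P - 1234 gives the equilibrium P* = 3700, Q* = 2466.
Since 1935 < 3700, the ceiling is binding.
At P = 1935: Qd = 17266 - 4·1935 = 9526 and Qs = 1935 - 1234 = 701.
The quantity actually transacted is the short side, supply: 701.

701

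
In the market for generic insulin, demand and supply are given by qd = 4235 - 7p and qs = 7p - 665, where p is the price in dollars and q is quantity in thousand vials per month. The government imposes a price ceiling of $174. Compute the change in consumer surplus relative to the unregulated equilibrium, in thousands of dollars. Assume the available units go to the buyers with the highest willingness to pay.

Setting quantity demanded equal to quantity supplied, 4235 - 7p = 7p - 665, gives p* = 350 and q* = 1785.
Since 174 < 350, the ceiling is binding.
At p = 174: qd = 4235 - 7·174 = 3017 and qs = 7·174 - 665 = 553.
Consumer surplus without the control is ½ · (605 - 350) · 1785 = 227587.5.
With the ceiling, 553 units are sold at 174 (assume they go to the highest-value buyers). The demand price at q = 553 is 526, so CS = ½ · [(605 - 174) + (526 - 174)] · 553 = 216499.5.
Change in consumer surplus = 216499.5 - 227587.5 = -11088.

-11088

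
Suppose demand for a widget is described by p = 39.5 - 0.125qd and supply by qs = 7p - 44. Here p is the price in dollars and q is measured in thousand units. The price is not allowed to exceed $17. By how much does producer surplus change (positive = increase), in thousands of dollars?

-696.5

Rearranging demand gives qd = 316 - 8p. Setting quantity demanded equal to quantity supplied, 316 - 8p = 7p - 44, gives p* = 24 and q* = 124.
Because the ceiling (17) lies below the market-clearing price, it is binding.
At p = 17: qd = 316 - 8·17 = 180 and qs = 7·17 - 44 = 75.
Producer surplus without the control is ½ · (24 - 44/7) · 124 = 7688/7.
With the ceiling, producers sell 75 units at 17, so PS = ½ · (17 - 44/7) · 75 = 5625/14.
Change in producer surplus = 5625/14 - 7688/7 = -696.5.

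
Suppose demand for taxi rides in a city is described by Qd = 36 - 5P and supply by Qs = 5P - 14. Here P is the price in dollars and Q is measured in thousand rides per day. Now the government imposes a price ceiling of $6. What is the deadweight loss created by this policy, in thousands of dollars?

In a free market, 36 - 5P = 5P - 14 gives the equilibrium P* = 5, Q* = 11.
The ceiling of 6 is above the equilibrium price 5, so it is not binding; the market clears at P* = 5, Q* = 11.
Since the control does not bind, no trades are prevented and deadweight loss is zero.

0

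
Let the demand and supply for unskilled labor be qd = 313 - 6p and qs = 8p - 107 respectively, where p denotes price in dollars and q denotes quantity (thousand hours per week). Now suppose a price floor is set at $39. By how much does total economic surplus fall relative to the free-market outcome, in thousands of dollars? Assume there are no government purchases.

Without the control the market clears where 313 - 6p = 8p - 107, i.e. p* = 30 and q* = 133.
Since 39 > 30, the floor is binding.
At p = 39: qd = 313 - 6·39 = 79 and qs = 8·39 - 107 = 205.
Quantity traded falls to 79. At q = 79 the demand price is (313 - 79)/6 = 39 and the supply price is (107 + 79)/8 = 23.25.
Deadweight loss = ½ · (39 - 23.25) · (133 - 79) = ½ · 15.75 · 54 = 425.25.

425.25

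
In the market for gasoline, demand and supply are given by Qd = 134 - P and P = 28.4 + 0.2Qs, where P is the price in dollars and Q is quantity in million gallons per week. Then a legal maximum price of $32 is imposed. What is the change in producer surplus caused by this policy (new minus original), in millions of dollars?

Rearranging supply gives Qs = 5P - 142. Without the control the market clears where 134 - P = 5P - 142, i.e. P* = 46 and Q* = 88.
Since 32 < 46, the ceiling is binding.
At P = 32: Qd = 134 - 32 = 102 and Qs = 5·32 - 142 = 18.
Producer surplus without the control is ½ · (46 - 28.4) · 88 = 774.4.
With the ceiling, producers sell 18 units at 32, so PS = ½ · (32 - 28.4) · 18 = 32.4.
Change in producer surplus = 32.4 - 774.4 = -742.

-742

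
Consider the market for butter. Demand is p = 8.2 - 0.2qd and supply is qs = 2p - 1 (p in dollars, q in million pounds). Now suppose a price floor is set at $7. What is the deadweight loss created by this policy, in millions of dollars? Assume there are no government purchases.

Rearranging demand gives qd = 41 - 5p. Without the control the market clears where 41 - 5p = 2p - 1, i.e. p* = 6 and q* = 11.
The floor of 7 is above the equilibrium price 6, so it binds.
At p = 7: qd = 41 - 5·7 = 6 and qs = 2·7 - 1 = 13.
Quantity traded falls to 6. At q = 6 the demand price is (41 - 6)/5 = 7 and the supply price is (1 + 6)/2 = 3.5.
Deadweight loss = ½ · (7 - 3.5) · (11 - 6) = ½ · 3.5 · 5 = 8.75.

8.75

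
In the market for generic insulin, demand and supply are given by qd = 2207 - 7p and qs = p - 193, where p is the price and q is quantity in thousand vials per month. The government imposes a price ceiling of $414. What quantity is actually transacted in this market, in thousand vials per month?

107

Equilibrium: 2207 - 7p = p - 193, so 2400 = 8p and p* = 300, q* = 107.
The ceiling of 414 is above the equilibrium price 300, so it is not binding; the market clears at p* = 300, q* = 107.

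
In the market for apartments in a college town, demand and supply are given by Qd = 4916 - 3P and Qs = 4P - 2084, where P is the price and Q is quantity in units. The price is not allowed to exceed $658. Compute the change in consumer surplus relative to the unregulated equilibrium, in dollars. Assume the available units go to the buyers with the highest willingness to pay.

Setting quantity demanded equal to quantity supplied, 4916 - 3P = 4P - 2084, gives P* = 1000 and Q* = 1916.
Since 658 < 1000, the ceiling is binding.
At P = 658: Qd = 4916 - 3·658 = 2942 and Qs = 4·658 - 2084 = 548.
Consumer surplus without the control is ½ · (4916/3 - 1000) · 1916 = 1835528/3.
With the ceiling, 548 units are sold at 658 (assume they go to the highest-value buyers). The demand price at Q = 548 is 1456, so CS = ½ · [(4916/3 - 658) + (1456 - 658)] · 548 = 1462064/3.
Change in consumer surplus = 1462064/3 - 1835528/3 = -124488.

-124488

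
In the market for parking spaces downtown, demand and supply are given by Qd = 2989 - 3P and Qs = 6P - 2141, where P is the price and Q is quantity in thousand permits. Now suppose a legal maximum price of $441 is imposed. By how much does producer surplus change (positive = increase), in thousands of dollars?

Setting quantity demanded equal to quantity supplied, 2989 - 3P = 6P - 2141, gives P* = 570 and Q* = 1279.
The ceiling of 441 is below the equilibrium price 570, so it binds.
At P = 441: Qd = 2989 - 3·441 = 1666 and Qs = 6·441 - 2141 = 505.
Producer surplus without the control is ½ · (570 - 2141/6) · 1279 = 1635841/12.
With the ceiling, producers sell 505 units at 441, so PS = ½ · (441 - 2141/6) · 505 = 255025/12.
Change in producer surplus = 255025/12 - 1635841/12 = -115068.

-115068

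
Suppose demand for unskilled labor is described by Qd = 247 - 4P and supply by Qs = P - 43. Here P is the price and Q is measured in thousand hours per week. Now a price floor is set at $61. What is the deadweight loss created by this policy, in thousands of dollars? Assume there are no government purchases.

90

Without the control the market clears where 247 - 4P = P - 43, i.e. P* = 58 and Q* = 15.
Since 61 > 58, the floor is binding.
At P = 61: Qd = 247 - 4·61 = 3 and Qs = 61 - 43 = 18.
Quantity traded falls to 3. At Q = 3 the demand price is (247 - 3)/4 = 61 and the supply price is 43 + 3 = 46.
Deadweight loss = ½ · (61 - 46) · (15 - 3) = ½ · 15 · 12 = 90.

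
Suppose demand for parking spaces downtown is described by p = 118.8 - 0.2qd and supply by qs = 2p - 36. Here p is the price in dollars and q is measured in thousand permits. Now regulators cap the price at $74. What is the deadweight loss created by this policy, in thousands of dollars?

Rearranging demand gives qd = 594 - 5p. In a free market, 594 - 5p = 2p - 36 gives the equilibrium p* = 90, q* = 144.
The ceiling of 74 is below the equilibrium price 90, so it binds.
At p = 74: qd = 594 - 5·74 = 224 and qs = 2·74 - 36 = 112.
Quantity traded falls to 112. At q = 112 the demand price is (594 - 112)/5 = 96.4 and the supply price is (36 + 112)/2 = 74.
Deadweight loss = ½ · (96.4 - 74) · (144 - 112) = ½ · 22.4 · 32 = 358.4.

358.4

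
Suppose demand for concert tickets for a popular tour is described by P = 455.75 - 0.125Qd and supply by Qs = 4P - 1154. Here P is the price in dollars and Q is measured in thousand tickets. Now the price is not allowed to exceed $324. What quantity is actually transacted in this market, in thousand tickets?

Rearranging demand gives Qd = 3646 - 8P. Setting quantity demanded equal to quantity supplied, 3646 - 8P = 4P - 1154, gives P* = 400 and Q* = 446.
Since 324 < 400, the ceiling is binding.
At P = 324: Qd = 3646 - 8·324 = 1054 and Qs = 4·324 - 1154 = 142.
The quantity actually transacted is the short side, supply: 142.

142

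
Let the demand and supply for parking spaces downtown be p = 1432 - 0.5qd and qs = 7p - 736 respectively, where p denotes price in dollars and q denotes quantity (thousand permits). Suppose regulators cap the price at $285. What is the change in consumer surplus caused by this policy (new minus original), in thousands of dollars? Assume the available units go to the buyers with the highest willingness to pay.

-17221.25

Rearranging demand gives qd = 2864 - 2p. Equilibrium: 2864 - 2p = 7p - 736, so 3600 = 9p and p* = 400, q* = 2064.
The ceiling of 285 is below the equilibrium price 400, so it binds.
At p = 285: qd = 2864 - 2·285 = 2294 and qs = 7·285 - 736 = 1259.
Consumer surplus without the control is ½ · (1432 - 400) · 2064 = 1065024.
With the ceiling, 1259 units are sold at 285 (assume they go to the highest-value buyers). The demand price at q = 1259 is 802.5, so CS = ½ · [(1432 - 285) + (802.5 - 285)] · 1259 = 1047802.75.
Change in consumer surplus = 1047802.75 - 1065024 = -17221.25.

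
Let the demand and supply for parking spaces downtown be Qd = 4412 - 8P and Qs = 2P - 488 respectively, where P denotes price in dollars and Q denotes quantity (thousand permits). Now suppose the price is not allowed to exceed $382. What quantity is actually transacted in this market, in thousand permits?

Without the control the market clears where 4412 - 8P = 2P - 488, i.e. P* = 490 and Q* = 492.
The ceiling of 382 is below the equilibrium price 490, so it binds.
At P = 382: Qd = 4412 - 8·382 = 1356 and Qs = 2·382 - 488 = 276.
The quantity actually transacted is the short side, supply: 276.

276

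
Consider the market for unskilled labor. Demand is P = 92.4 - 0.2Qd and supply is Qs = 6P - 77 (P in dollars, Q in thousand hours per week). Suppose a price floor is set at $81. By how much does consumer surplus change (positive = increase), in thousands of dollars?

Rearranging demand gives Qd = 462 - 5P. In a free market, 462 - 5P = 6P - 77 gives the equilibrium P* = 49, Q* = 217.
Since 81 > 49, the floor is binding.
At P = 81: Qd = 462 - 5·81 = 57 and Qs = 6·81 - 77 = 409.
Consumer surplus without the control is ½ · (92.4 - 49) · 217 = 4708.9.
With the floor, consumers buy 57 units at 81, so CS = ½ · (92.4 - 81) · 57 = 324.9.
Change in consumer surplus = 324.9 - 4708.9 = -4384.

-4384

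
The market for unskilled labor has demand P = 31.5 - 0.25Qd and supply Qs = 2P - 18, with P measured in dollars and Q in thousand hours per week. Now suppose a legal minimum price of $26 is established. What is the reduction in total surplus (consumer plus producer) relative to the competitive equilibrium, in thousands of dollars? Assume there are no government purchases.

Rearranging demand gives Qd = 126 - 4P. In a free market, 126 - 4P = 2P - 18 gives the equilibrium P* = 24, Q* = 30.
The floor of 26 is above the equilibrium price 24, so it binds.
At P = 26: Qd = 126 - 4·26 = 22 and Qs = 2·26 - 18 = 34.
Quantity traded falls to 22. At Q = 22 the demand price is (126 - 22)/4 = 26 and the supply price is (18 + 22)/2 = 20.
Deadweight loss = ½ · (26 - 20) · (30 - 22) = ½ · 6 · 8 = 24.

24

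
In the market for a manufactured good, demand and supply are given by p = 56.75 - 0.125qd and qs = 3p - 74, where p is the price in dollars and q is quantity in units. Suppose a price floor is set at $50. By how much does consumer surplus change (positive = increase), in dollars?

-124

Rearranging demand gives qd = 454 - 8p. Without the control the market clears where 454 - 8p = 3p - 74, i.e. p* = 48 and q* = 70.
Since 50 > 48, the floor is binding.
At p = 50: qd = 454 - 8·50 = 54 and qs = 3·50 - 74 = 76.
Consumer surplus without the control is ½ · (56.75 - 48) · 70 = 306.25.
With the floor, consumers buy 54 units at 50, so CS = ½ · (56.75 - 50) · 54 = 182.25.
Change in consumer surplus = 182.25 - 306.25 = -124.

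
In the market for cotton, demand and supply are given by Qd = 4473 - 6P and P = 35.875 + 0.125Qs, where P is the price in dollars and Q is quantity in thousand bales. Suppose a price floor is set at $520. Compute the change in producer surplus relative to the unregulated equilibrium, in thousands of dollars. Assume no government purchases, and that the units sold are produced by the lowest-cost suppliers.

Rearranging supply gives Qs = 8P - 287. In a free market, 4473 - 6P = 8P - 287 gives the equilibrium P* = 340, Q* = 2433.
Since 520 > 340, the floor is binding.
At P = 520: Qd = 4473 - 6·520 = 1353 and Qs = 8·520 - 287 = 3873.
Producer surplus without the control is ½ · (340 - 35.875) · 2433 = 369968.0625.
With the floor, 1353 units are sold at 520. The supply price at Q = 1353 is 205, so PS = ½ · [(520 - 35.875) + (520 - 205)] · 1353 = 540608.0625.
Change in producer surplus = 540608.0625 - 369968.0625 = 170640.

170640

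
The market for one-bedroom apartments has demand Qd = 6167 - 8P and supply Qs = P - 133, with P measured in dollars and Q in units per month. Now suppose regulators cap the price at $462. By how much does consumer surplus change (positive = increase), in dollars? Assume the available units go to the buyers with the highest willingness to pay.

74761.75

In a free market, 6167 - 8P = P - 133 gives the equilibrium P* = 700, Q* = 567.
The ceiling of 462 is below the equilibrium price 700, so it binds.
At P = 462: Qd = 6167 - 8·462 = 2471 and Qs = 462 - 133 = 329.
Consumer surplus without the control is ½ · (770.875 - 700) · 567 = 20093.0625.
With the ceiling, 329 units are sold at 462 (assume they go to the highest-value buyers). The demand price at Q = 329 is 729.75, so CS = ½ · [(770.875 - 462) + (729.75 - 462)] · 329 = 94854.8125.
Change in consumer surplus = 94854.8125 - 20093.0625 = 74761.75.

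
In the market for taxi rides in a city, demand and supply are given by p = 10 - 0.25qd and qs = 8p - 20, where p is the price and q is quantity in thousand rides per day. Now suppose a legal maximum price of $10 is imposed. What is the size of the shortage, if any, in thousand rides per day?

0

Rearranging demand gives qd = 40 - 4p. Equilibrium: 40 - 4p = 8p - 20, so 60 = 12p and p* = 5, q* = 20.
The ceiling of 10 is above the equilibrium price 5, so it is not binding; the market clears at p* = 5, q* = 20.
Since the control does not bind, there is no shortage.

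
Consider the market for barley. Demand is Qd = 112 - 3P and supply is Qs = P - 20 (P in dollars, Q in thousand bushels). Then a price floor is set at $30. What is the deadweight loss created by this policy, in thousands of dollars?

0

Equilibrium: 112 - 3P = P - 20, so 132 = 4P and P* = 33, Q* = 13.
The floor of 30 is below the equilibrium price 33, so it is not binding; the market clears at P* = 33, Q* = 13.
Since the control does not bind, no trades are prevented and deadweight loss is zero.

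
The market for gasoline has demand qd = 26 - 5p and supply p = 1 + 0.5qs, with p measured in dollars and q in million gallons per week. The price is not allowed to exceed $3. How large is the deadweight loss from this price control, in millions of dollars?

Rearranging supply gives qs = 2p - 2. Setting quantity demanded equal to quantity supplied, 26 - 5p = 2p - 2, gives p* = 4 and q* = 6.
Because the ceiling (3) lies below the market-clearing price, it is binding.
At p = 3: qd = 26 - 5·3 = 11 and qs = 2·3 - 2 = 4.
Quantity traded falls to 4. At q = 4 the demand price is (26 - 4)/5 = 4.4 and the supply price is (2 + 4)/2 = 3.
Deadweight loss = ½ · (4.4 - 3) · (6 - 4) = ½ · 1.4 · 2 = 1.4.

1.4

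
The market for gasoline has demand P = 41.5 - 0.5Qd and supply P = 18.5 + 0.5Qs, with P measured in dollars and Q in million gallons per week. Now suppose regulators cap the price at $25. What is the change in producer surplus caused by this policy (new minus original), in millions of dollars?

-90

Rearranging demand gives Qd = 83 - 2P; rearranging supply gives Qs = 2P - 37. Equilibrium: 83 - 2P = 2P - 37, so 120 = 4P and P* = 30, Q* = 23.
Because the ceiling (25) lies below the market-clearing price, it is binding.
At P = 25: Qd = 83 - 2·25 = 33 and Qs = 2·25 - 37 = 13.
Producer surplus without the control is ½ · (30 - 18.5) · 23 = 132.25.
With the ceiling, producers sell 13 units at 25, so PS = ½ · (25 - 18.5) · 13 = 42.25.
Change in producer surplus = 42.25 - 132.25 = -90.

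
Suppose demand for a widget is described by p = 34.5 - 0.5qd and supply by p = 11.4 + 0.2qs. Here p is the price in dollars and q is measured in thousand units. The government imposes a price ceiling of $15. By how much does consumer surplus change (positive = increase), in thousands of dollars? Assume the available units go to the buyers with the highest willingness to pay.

Rearranging demand gives qd = 69 - 2p; rearranging supply gives qs = 5p - 57. In a free market, 69 - 2p = 5p - 57 gives the equilibrium p* = 18, q* = 33.
The ceiling of 15 is below the equilibrium price 18, so it binds.
At p = 15: qd = 69 - 2·15 = 39 and qs = 5·15 - 57 = 18.
Consumer surplus without the control is ½ · (34.5 - 18) · 33 = 272.25.
With the ceiling, 18 units are sold at 15 (assume they go to the highest-value buyers). The demand price at q = 18 is 25.5, so CS = ½ · [(34.5 - 15) + (25.5 - 15)] · 18 = 270.
Change in consumer surplus = 270 - 272.25 = -2.25.

-2.25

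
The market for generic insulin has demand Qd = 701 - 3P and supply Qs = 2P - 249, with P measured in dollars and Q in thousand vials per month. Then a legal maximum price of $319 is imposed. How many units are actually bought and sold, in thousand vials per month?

131

Setting quantity demanded equal to quantity supplied, 701 - 3P = 2P - 249, gives P* = 190 and Q* = 131.
The ceiling of 319 is above the equilibrium price 190, so it is not binding; the market clears at P* = 190, Q* = 131.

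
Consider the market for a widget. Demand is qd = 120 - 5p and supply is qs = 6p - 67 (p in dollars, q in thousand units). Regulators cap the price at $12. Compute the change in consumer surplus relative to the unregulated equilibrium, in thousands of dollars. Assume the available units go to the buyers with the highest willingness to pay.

Setting quantity demanded equal to quantity supplied, 120 - 5p = 6p - 67, gives p* = 17 and q* = 35.
Because the ceiling (12) lies below the market-clearing price, it is binding.
At p = 12: qd = 120 - 5·12 = 60 and qs = 6·12 - 67 = 5.
Consumer surplus without the control is ½ · (24 - 17) · 35 = 122.5.
With the ceiling, 5 units are sold at 12 (assume they go to the highest-value buyers). The demand price at q = 5 is 23, so CS = ½ · [(24 - 12) + (23 - 12)] · 5 = 57.5.
Change in consumer surplus = 57.5 - 122.5 = -65.

-65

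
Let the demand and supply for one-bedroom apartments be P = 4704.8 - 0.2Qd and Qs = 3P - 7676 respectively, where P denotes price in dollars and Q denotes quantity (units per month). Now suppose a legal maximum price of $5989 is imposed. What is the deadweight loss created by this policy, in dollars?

0

Rearranging demand gives Qd = 23524 - 5P. Equilibrium: 23524 - 5P = 3P - 7676, so 31200 = 8P and P* = 3900, Q* = 4024.
The ceiling of 5989 is above the equilibrium price 3900, so it is not binding; the market clears at P* = 3900, Q* = 4024.
Since the control does not bind, no trades are prevented and deadweight loss is zero.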